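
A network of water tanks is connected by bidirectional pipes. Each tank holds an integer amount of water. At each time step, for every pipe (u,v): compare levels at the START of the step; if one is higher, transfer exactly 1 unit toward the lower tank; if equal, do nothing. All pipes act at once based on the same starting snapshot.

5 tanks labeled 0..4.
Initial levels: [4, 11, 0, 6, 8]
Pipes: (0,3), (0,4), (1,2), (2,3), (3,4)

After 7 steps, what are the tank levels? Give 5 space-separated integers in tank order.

Step 1: flows [3->0,4->0,1->2,3->2,4->3] -> levels [6 10 2 5 6]
Step 2: flows [0->3,0=4,1->2,3->2,4->3] -> levels [5 9 4 6 5]
Step 3: flows [3->0,0=4,1->2,3->2,3->4] -> levels [6 8 6 3 6]
Step 4: flows [0->3,0=4,1->2,2->3,4->3] -> levels [5 7 6 6 5]
Step 5: flows [3->0,0=4,1->2,2=3,3->4] -> levels [6 6 7 4 6]
Step 6: flows [0->3,0=4,2->1,2->3,4->3] -> levels [5 7 5 7 5]
Step 7: flows [3->0,0=4,1->2,3->2,3->4] -> levels [6 6 7 4 6]

Answer: 6 6 7 4 6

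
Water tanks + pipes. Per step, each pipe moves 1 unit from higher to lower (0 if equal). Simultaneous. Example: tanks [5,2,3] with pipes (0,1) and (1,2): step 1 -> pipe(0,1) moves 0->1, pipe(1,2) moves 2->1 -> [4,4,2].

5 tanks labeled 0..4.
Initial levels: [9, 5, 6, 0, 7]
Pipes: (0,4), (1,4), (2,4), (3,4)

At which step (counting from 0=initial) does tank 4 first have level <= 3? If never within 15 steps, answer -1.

Step 1: flows [0->4,4->1,4->2,4->3] -> levels [8 6 7 1 5]
Step 2: flows [0->4,1->4,2->4,4->3] -> levels [7 5 6 2 7]
Step 3: flows [0=4,4->1,4->2,4->3] -> levels [7 6 7 3 4]
Step 4: flows [0->4,1->4,2->4,4->3] -> levels [6 5 6 4 6]
Step 5: flows [0=4,4->1,2=4,4->3] -> levels [6 6 6 5 4]
Step 6: flows [0->4,1->4,2->4,3->4] -> levels [5 5 5 4 8]
Step 7: flows [4->0,4->1,4->2,4->3] -> levels [6 6 6 5 4]
  -> period-2 cycle (repeats step 5); tank 4 never drops to <=3
Tank 4 never reaches <=3 within 15 steps

Answer: -1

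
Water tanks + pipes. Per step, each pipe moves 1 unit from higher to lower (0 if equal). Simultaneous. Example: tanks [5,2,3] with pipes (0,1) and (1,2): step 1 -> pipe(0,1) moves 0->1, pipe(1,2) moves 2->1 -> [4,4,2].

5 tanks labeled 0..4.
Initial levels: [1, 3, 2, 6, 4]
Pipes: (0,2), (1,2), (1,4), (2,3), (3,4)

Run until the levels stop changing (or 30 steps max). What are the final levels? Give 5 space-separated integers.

Step 1: flows [2->0,1->2,4->1,3->2,3->4] -> levels [2 3 3 4 4]
Step 2: flows [2->0,1=2,4->1,3->2,3=4] -> levels [3 4 3 3 3]
Step 3: flows [0=2,1->2,1->4,2=3,3=4] -> levels [3 2 4 3 4]
Step 4: flows [2->0,2->1,4->1,2->3,4->3] -> levels [4 4 1 5 2]
Step 5: flows [0->2,1->2,1->4,3->2,3->4] -> levels [3 2 4 3 4]
  -> period-2 cycle: step 5 state = step 3 state; never stabilizes
  -> state at step 30: (30-3) mod 2 = 1, same as step 4 -> [4 4 1 5 2]

Answer: 4 4 1 5 2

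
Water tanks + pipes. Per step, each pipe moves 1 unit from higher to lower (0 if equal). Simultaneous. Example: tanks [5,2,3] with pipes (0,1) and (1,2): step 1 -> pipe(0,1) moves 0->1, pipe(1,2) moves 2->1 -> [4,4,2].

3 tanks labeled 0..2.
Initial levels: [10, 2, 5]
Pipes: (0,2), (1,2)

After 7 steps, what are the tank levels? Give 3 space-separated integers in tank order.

Step 1: flows [0->2,2->1] -> levels [9 3 5]
Step 2: flows [0->2,2->1] -> levels [8 4 5]
Step 3: flows [0->2,2->1] -> levels [7 5 5]
Step 4: flows [0->2,1=2] -> levels [6 5 6]
Step 5: flows [0=2,2->1] -> levels [6 6 5]
Step 6: flows [0->2,1->2] -> levels [5 5 7]
Step 7: flows [2->0,2->1] -> levels [6 6 5]

Answer: 6 6 5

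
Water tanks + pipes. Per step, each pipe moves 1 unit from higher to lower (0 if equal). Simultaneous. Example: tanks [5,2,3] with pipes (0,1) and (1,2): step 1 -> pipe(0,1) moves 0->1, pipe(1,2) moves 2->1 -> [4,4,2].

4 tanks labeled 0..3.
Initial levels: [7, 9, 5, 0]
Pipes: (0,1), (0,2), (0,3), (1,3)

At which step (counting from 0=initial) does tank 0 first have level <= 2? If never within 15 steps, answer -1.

Step 1: flows [1->0,0->2,0->3,1->3] -> levels [6 7 6 2]
Step 2: flows [1->0,0=2,0->3,1->3] -> levels [6 5 6 4]
Step 3: flows [0->1,0=2,0->3,1->3] -> levels [4 5 6 6]
Step 4: flows [1->0,2->0,3->0,3->1] -> levels [7 5 5 4]
Step 5: flows [0->1,0->2,0->3,1->3] -> levels [4 5 6 6]
  -> period-2 cycle (repeats step 3); tank 0 never drops to <=2
Tank 0 never reaches <=2 within 15 steps

Answer: -1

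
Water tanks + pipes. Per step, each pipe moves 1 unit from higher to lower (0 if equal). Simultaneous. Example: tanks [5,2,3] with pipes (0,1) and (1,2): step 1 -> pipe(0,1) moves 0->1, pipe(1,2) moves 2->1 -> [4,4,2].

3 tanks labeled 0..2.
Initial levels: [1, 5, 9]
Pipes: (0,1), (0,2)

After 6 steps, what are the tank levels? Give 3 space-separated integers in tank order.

Answer: 5 5 5

Derivation:
Step 1: flows [1->0,2->0] -> levels [3 4 8]
Step 2: flows [1->0,2->0] -> levels [5 3 7]
Step 3: flows [0->1,2->0] -> levels [5 4 6]
Step 4: flows [0->1,2->0] -> levels [5 5 5]
Step 5: flows [0=1,0=2] -> levels [5 5 5]
  -> stable; steps 6..6 unchanged -> [5 5 5]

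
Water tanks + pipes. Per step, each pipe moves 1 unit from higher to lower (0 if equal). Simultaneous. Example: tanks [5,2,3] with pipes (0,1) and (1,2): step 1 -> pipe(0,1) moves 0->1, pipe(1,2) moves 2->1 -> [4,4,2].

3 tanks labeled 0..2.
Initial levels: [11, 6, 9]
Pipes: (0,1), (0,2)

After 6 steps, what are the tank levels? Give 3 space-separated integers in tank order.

Answer: 10 8 8

Derivation:
Step 1: flows [0->1,0->2] -> levels [9 7 10]
Step 2: flows [0->1,2->0] -> levels [9 8 9]
Step 3: flows [0->1,0=2] -> levels [8 9 9]
Step 4: flows [1->0,2->0] -> levels [10 8 8]
Step 5: flows [0->1,0->2] -> levels [8 9 9]
  -> period-2 cycle: step 5 state = step 3 state
  -> state at step 6: (6-3) mod 2 = 1, same as step 4 -> [10 8 8]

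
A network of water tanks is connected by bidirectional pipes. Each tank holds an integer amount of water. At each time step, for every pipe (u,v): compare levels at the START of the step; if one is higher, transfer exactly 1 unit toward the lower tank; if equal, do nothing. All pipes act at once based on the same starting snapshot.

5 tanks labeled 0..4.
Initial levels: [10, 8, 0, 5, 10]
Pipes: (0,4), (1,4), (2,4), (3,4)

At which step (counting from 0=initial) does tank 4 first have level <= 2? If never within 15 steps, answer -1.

Step 1: flows [0=4,4->1,4->2,4->3] -> levels [10 9 1 6 7]
Step 2: flows [0->4,1->4,4->2,4->3] -> levels [9 8 2 7 7]
Step 3: flows [0->4,1->4,4->2,3=4] -> levels [8 7 3 7 8]
Step 4: flows [0=4,4->1,4->2,4->3] -> levels [8 8 4 8 5]
Step 5: flows [0->4,1->4,4->2,3->4] -> levels [7 7 5 7 7]
Step 6: flows [0=4,1=4,4->2,3=4] -> levels [7 7 6 7 6]
Step 7: flows [0->4,1->4,2=4,3->4] -> levels [6 6 6 6 9]
Step 8: flows [4->0,4->1,4->2,4->3] -> levels [7 7 7 7 5]
Step 9: flows [0->4,1->4,2->4,3->4] -> levels [6 6 6 6 9]
  -> period-2 cycle (repeats step 7); tank 4 never drops to <=2
Tank 4 never reaches <=2 within 15 steps

Answer: -1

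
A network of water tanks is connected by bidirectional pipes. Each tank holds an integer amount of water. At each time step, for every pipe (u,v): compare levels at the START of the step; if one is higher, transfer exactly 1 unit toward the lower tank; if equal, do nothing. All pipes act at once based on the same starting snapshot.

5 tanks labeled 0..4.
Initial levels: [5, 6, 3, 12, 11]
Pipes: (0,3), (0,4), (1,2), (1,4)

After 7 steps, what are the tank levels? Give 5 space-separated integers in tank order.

Answer: 7 6 7 8 9

Derivation:
Step 1: flows [3->0,4->0,1->2,4->1] -> levels [7 6 4 11 9]
Step 2: flows [3->0,4->0,1->2,4->1] -> levels [9 6 5 10 7]
Step 3: flows [3->0,0->4,1->2,4->1] -> levels [9 6 6 9 7]
Step 4: flows [0=3,0->4,1=2,4->1] -> levels [8 7 6 9 7]
Step 5: flows [3->0,0->4,1->2,1=4] -> levels [8 6 7 8 8]
Step 6: flows [0=3,0=4,2->1,4->1] -> levels [8 8 6 8 7]
Step 7: flows [0=3,0->4,1->2,1->4] -> levels [7 6 7 8 9]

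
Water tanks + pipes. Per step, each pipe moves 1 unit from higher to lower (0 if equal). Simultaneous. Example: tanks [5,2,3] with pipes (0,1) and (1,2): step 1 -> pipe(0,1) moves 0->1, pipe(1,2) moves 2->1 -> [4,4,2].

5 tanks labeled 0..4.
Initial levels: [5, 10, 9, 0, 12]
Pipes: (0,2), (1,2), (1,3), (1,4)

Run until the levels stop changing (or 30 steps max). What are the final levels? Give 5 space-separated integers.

Answer: 8 8 7 6 7

Derivation:
Step 1: flows [2->0,1->2,1->3,4->1] -> levels [6 9 9 1 11]
Step 2: flows [2->0,1=2,1->3,4->1] -> levels [7 9 8 2 10]
Step 3: flows [2->0,1->2,1->3,4->1] -> levels [8 8 8 3 9]
Step 4: flows [0=2,1=2,1->3,4->1] -> levels [8 8 8 4 8]
Step 5: flows [0=2,1=2,1->3,1=4] -> levels [8 7 8 5 8]
Step 6: flows [0=2,2->1,1->3,4->1] -> levels [8 8 7 6 7]
Step 7: flows [0->2,1->2,1->3,1->4] -> levels [7 5 9 7 8]
Step 8: flows [2->0,2->1,3->1,4->1] -> levels [8 8 7 6 7]
  -> period-2 cycle: step 8 state = step 6 state; never stabilizes
  -> state at step 30: (30-6) mod 2 = 0, same as step 6 -> [8 8 7 6 7]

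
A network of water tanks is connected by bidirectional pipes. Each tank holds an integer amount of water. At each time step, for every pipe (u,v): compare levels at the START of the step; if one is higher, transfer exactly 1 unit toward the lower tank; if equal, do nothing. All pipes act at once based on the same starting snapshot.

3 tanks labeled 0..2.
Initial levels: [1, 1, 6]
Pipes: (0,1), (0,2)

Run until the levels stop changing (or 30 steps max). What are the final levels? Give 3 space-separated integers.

Step 1: flows [0=1,2->0] -> levels [2 1 5]
Step 2: flows [0->1,2->0] -> levels [2 2 4]
Step 3: flows [0=1,2->0] -> levels [3 2 3]
Step 4: flows [0->1,0=2] -> levels [2 3 3]
Step 5: flows [1->0,2->0] -> levels [4 2 2]
Step 6: flows [0->1,0->2] -> levels [2 3 3]
  -> period-2 cycle: step 6 state = step 4 state; never stabilizes
  -> state at step 30: (30-4) mod 2 = 0, same as step 4 -> [2 3 3]

Answer: 2 3 3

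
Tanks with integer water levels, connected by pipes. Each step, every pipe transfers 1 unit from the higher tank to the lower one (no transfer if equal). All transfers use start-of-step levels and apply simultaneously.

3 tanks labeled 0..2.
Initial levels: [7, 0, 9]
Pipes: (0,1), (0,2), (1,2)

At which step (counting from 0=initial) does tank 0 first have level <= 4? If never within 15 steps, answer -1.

Answer: -1

Derivation:
Step 1: flows [0->1,2->0,2->1] -> levels [7 2 7]
Step 2: flows [0->1,0=2,2->1] -> levels [6 4 6]
Step 3: flows [0->1,0=2,2->1] -> levels [5 6 5]
Step 4: flows [1->0,0=2,1->2] -> levels [6 4 6]
  -> period-2 cycle (repeats step 2); tank 0 never drops to <=4
Tank 0 never reaches <=4 within 15 steps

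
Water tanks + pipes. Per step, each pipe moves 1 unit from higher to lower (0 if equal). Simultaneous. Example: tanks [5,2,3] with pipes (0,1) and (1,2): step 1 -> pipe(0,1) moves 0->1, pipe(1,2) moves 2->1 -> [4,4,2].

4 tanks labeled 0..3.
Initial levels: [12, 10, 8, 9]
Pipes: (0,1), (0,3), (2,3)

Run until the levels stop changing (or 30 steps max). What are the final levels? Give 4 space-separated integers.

Answer: 9 10 9 11

Derivation:
Step 1: flows [0->1,0->3,3->2] -> levels [10 11 9 9]
Step 2: flows [1->0,0->3,2=3] -> levels [10 10 9 10]
Step 3: flows [0=1,0=3,3->2] -> levels [10 10 10 9]
Step 4: flows [0=1,0->3,2->3] -> levels [9 10 9 11]
Step 5: flows [1->0,3->0,3->2] -> levels [11 9 10 9]
Step 6: flows [0->1,0->3,2->3] -> levels [9 10 9 11]
  -> period-2 cycle: step 6 state = step 4 state; never stabilizes
  -> state at step 30: (30-4) mod 2 = 0, same as step 4 -> [9 10 9 11]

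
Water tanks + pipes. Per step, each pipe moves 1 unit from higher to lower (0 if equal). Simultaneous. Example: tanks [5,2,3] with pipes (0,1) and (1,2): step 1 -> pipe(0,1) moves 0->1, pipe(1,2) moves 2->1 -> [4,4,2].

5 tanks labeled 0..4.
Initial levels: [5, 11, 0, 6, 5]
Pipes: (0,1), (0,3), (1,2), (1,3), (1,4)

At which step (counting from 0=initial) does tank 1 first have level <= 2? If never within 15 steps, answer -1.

Step 1: flows [1->0,3->0,1->2,1->3,1->4] -> levels [7 7 1 6 6]
Step 2: flows [0=1,0->3,1->2,1->3,1->4] -> levels [6 4 2 8 7]
Step 3: flows [0->1,3->0,1->2,3->1,4->1] -> levels [6 6 3 6 6]
Step 4: flows [0=1,0=3,1->2,1=3,1=4] -> levels [6 5 4 6 6]
Step 5: flows [0->1,0=3,1->2,3->1,4->1] -> levels [5 7 5 5 5]
Step 6: flows [1->0,0=3,1->2,1->3,1->4] -> levels [6 3 6 6 6]
Step 7: flows [0->1,0=3,2->1,3->1,4->1] -> levels [5 7 5 5 5]
  -> period-2 cycle (repeats step 5); tank 1 never drops to <=2
Tank 1 never reaches <=2 within 15 steps

Answer: -1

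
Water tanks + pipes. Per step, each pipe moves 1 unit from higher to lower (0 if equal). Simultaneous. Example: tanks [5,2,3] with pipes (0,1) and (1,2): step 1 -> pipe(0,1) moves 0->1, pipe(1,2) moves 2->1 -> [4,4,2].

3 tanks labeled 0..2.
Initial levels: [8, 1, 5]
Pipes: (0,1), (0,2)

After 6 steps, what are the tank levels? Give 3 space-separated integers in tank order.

Step 1: flows [0->1,0->2] -> levels [6 2 6]
Step 2: flows [0->1,0=2] -> levels [5 3 6]
Step 3: flows [0->1,2->0] -> levels [5 4 5]
Step 4: flows [0->1,0=2] -> levels [4 5 5]
Step 5: flows [1->0,2->0] -> levels [6 4 4]
Step 6: flows [0->1,0->2] -> levels [4 5 5]

Answer: 4 5 5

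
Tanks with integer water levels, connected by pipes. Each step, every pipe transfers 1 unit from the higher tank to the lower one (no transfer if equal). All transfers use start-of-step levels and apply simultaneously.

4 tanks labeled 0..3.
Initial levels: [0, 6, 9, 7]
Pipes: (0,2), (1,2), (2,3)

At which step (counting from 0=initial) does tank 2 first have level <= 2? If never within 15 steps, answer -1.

Answer: -1

Derivation:
Step 1: flows [2->0,2->1,2->3] -> levels [1 7 6 8]
Step 2: flows [2->0,1->2,3->2] -> levels [2 6 7 7]
Step 3: flows [2->0,2->1,2=3] -> levels [3 7 5 7]
Step 4: flows [2->0,1->2,3->2] -> levels [4 6 6 6]
Step 5: flows [2->0,1=2,2=3] -> levels [5 6 5 6]
Step 6: flows [0=2,1->2,3->2] -> levels [5 5 7 5]
Step 7: flows [2->0,2->1,2->3] -> levels [6 6 4 6]
Step 8: flows [0->2,1->2,3->2] -> levels [5 5 7 5]
  -> period-2 cycle (repeats step 6); tank 2 never drops to <=2
Tank 2 never reaches <=2 within 15 steps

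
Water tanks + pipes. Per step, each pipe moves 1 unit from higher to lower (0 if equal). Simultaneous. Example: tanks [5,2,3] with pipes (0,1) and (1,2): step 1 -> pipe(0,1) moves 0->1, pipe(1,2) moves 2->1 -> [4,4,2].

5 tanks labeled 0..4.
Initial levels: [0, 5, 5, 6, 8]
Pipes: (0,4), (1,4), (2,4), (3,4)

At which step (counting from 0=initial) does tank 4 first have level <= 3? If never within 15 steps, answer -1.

Step 1: flows [4->0,4->1,4->2,4->3] -> levels [1 6 6 7 4]
Step 2: flows [4->0,1->4,2->4,3->4] -> levels [2 5 5 6 6]
Step 3: flows [4->0,4->1,4->2,3=4] -> levels [3 6 6 6 3]
Tank 4 first reaches <=3 at step 3

Answer: 3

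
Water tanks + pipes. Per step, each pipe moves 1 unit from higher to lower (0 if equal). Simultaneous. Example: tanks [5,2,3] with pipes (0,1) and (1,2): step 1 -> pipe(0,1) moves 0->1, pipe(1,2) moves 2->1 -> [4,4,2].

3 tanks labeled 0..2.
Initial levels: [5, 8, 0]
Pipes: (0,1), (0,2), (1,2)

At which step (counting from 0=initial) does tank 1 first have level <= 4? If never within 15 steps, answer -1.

Step 1: flows [1->0,0->2,1->2] -> levels [5 6 2]
Step 2: flows [1->0,0->2,1->2] -> levels [5 4 4]
Tank 1 first reaches <=4 at step 2

Answer: 2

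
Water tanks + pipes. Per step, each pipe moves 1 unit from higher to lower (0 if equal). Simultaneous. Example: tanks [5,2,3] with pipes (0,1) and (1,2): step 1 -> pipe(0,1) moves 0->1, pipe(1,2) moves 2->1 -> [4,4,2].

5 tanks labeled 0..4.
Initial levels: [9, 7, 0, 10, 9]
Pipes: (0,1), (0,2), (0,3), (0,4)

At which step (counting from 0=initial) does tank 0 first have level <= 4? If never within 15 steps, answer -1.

Answer: -1

Derivation:
Step 1: flows [0->1,0->2,3->0,0=4] -> levels [8 8 1 9 9]
Step 2: flows [0=1,0->2,3->0,4->0] -> levels [9 8 2 8 8]
Step 3: flows [0->1,0->2,0->3,0->4] -> levels [5 9 3 9 9]
Step 4: flows [1->0,0->2,3->0,4->0] -> levels [7 8 4 8 8]
Step 5: flows [1->0,0->2,3->0,4->0] -> levels [9 7 5 7 7]
Step 6: flows [0->1,0->2,0->3,0->4] -> levels [5 8 6 8 8]
Step 7: flows [1->0,2->0,3->0,4->0] -> levels [9 7 5 7 7]
  -> period-2 cycle (repeats step 5); tank 0 never drops to <=4
Tank 0 never reaches <=4 within 15 steps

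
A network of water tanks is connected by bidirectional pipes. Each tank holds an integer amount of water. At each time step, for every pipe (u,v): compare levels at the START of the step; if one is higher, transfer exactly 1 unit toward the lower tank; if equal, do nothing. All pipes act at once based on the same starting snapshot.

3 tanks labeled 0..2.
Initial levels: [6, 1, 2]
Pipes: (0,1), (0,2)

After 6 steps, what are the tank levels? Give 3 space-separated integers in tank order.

Answer: 2 3 4

Derivation:
Step 1: flows [0->1,0->2] -> levels [4 2 3]
Step 2: flows [0->1,0->2] -> levels [2 3 4]
Step 3: flows [1->0,2->0] -> levels [4 2 3]
  -> period-2 cycle: step 3 state = step 1 state
  -> state at step 6: (6-1) mod 2 = 1, same as step 2 -> [2 3 4]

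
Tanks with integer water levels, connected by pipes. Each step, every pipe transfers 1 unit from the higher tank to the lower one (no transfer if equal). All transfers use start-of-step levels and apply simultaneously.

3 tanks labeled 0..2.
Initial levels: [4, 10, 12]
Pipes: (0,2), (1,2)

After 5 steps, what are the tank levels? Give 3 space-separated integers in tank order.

Step 1: flows [2->0,2->1] -> levels [5 11 10]
Step 2: flows [2->0,1->2] -> levels [6 10 10]
Step 3: flows [2->0,1=2] -> levels [7 10 9]
Step 4: flows [2->0,1->2] -> levels [8 9 9]
Step 5: flows [2->0,1=2] -> levels [9 9 8]

Answer: 9 9 8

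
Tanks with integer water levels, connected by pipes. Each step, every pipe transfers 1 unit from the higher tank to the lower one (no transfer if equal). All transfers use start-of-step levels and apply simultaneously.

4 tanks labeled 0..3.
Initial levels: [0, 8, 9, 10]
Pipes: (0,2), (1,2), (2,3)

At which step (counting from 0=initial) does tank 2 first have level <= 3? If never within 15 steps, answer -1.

Step 1: flows [2->0,2->1,3->2] -> levels [1 9 8 9]
Step 2: flows [2->0,1->2,3->2] -> levels [2 8 9 8]
Step 3: flows [2->0,2->1,2->3] -> levels [3 9 6 9]
Step 4: flows [2->0,1->2,3->2] -> levels [4 8 7 8]
Step 5: flows [2->0,1->2,3->2] -> levels [5 7 8 7]
Step 6: flows [2->0,2->1,2->3] -> levels [6 8 5 8]
Step 7: flows [0->2,1->2,3->2] -> levels [5 7 8 7]
  -> period-2 cycle (repeats step 5); tank 2 never drops to <=3
Tank 2 never reaches <=3 within 15 steps

Answer: -1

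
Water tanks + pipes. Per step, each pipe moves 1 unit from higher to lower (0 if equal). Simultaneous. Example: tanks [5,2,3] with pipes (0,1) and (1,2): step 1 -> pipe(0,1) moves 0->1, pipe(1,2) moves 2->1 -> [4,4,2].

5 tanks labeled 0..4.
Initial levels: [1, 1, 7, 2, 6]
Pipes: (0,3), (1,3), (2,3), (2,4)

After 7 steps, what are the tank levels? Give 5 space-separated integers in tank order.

Step 1: flows [3->0,3->1,2->3,2->4] -> levels [2 2 5 1 7]
Step 2: flows [0->3,1->3,2->3,4->2] -> levels [1 1 5 4 6]
Step 3: flows [3->0,3->1,2->3,4->2] -> levels [2 2 5 3 5]
Step 4: flows [3->0,3->1,2->3,2=4] -> levels [3 3 4 2 5]
Step 5: flows [0->3,1->3,2->3,4->2] -> levels [2 2 4 5 4]
Step 6: flows [3->0,3->1,3->2,2=4] -> levels [3 3 5 2 4]
Step 7: flows [0->3,1->3,2->3,2->4] -> levels [2 2 3 5 5]

Answer: 2 2 3 5 5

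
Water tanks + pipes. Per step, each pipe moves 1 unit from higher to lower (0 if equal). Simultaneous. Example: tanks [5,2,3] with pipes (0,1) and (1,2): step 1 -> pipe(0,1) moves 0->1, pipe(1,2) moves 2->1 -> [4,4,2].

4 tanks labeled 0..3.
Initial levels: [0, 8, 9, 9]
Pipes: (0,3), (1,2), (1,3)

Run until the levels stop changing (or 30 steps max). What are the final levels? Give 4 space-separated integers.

Step 1: flows [3->0,2->1,3->1] -> levels [1 10 8 7]
Step 2: flows [3->0,1->2,1->3] -> levels [2 8 9 7]
Step 3: flows [3->0,2->1,1->3] -> levels [3 8 8 7]
Step 4: flows [3->0,1=2,1->3] -> levels [4 7 8 7]
Step 5: flows [3->0,2->1,1=3] -> levels [5 8 7 6]
Step 6: flows [3->0,1->2,1->3] -> levels [6 6 8 6]
Step 7: flows [0=3,2->1,1=3] -> levels [6 7 7 6]
Step 8: flows [0=3,1=2,1->3] -> levels [6 6 7 7]
Step 9: flows [3->0,2->1,3->1] -> levels [7 8 6 5]
Step 10: flows [0->3,1->2,1->3] -> levels [6 6 7 7]
  -> period-2 cycle: step 10 state = step 8 state; never stabilizes
  -> state at step 30: (30-8) mod 2 = 0, same as step 8 -> [6 6 7 7]

Answer: 6 6 7 7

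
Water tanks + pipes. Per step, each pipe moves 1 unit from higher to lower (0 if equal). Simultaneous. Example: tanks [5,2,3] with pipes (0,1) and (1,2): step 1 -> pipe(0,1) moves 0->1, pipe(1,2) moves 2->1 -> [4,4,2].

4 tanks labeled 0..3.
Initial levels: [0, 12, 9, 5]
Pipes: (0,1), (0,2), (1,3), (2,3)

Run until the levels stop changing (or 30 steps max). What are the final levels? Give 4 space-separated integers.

Step 1: flows [1->0,2->0,1->3,2->3] -> levels [2 10 7 7]
Step 2: flows [1->0,2->0,1->3,2=3] -> levels [4 8 6 8]
Step 3: flows [1->0,2->0,1=3,3->2] -> levels [6 7 6 7]
Step 4: flows [1->0,0=2,1=3,3->2] -> levels [7 6 7 6]
Step 5: flows [0->1,0=2,1=3,2->3] -> levels [6 7 6 7]
  -> period-2 cycle: step 5 state = step 3 state; never stabilizes
  -> state at step 30: (30-3) mod 2 = 1, same as step 4 -> [7 6 7 6]

Answer: 7 6 7 6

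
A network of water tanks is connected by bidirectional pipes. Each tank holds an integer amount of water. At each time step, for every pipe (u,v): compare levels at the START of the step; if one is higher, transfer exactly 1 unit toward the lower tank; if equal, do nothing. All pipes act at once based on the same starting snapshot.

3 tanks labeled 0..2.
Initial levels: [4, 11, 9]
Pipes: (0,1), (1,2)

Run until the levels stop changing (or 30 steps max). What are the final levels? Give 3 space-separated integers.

Answer: 8 8 8

Derivation:
Step 1: flows [1->0,1->2] -> levels [5 9 10]
Step 2: flows [1->0,2->1] -> levels [6 9 9]
Step 3: flows [1->0,1=2] -> levels [7 8 9]
Step 4: flows [1->0,2->1] -> levels [8 8 8]
Step 5: flows [0=1,1=2] -> levels [8 8 8]
  -> stable (no change)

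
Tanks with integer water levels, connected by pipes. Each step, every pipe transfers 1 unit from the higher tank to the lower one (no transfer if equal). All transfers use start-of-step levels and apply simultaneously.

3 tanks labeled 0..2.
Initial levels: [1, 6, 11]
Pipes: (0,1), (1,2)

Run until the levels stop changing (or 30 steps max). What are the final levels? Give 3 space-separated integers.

Answer: 6 6 6

Derivation:
Step 1: flows [1->0,2->1] -> levels [2 6 10]
Step 2: flows [1->0,2->1] -> levels [3 6 9]
Step 3: flows [1->0,2->1] -> levels [4 6 8]
Step 4: flows [1->0,2->1] -> levels [5 6 7]
Step 5: flows [1->0,2->1] -> levels [6 6 6]
Step 6: flows [0=1,1=2] -> levels [6 6 6]
  -> stable (no change)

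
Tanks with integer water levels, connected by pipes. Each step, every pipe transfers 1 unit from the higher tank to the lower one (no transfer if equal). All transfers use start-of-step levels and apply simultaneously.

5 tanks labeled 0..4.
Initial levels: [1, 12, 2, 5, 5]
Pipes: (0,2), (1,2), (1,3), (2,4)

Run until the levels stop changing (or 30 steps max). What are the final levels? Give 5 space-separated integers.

Step 1: flows [2->0,1->2,1->3,4->2] -> levels [2 10 3 6 4]
Step 2: flows [2->0,1->2,1->3,4->2] -> levels [3 8 4 7 3]
Step 3: flows [2->0,1->2,1->3,2->4] -> levels [4 6 3 8 4]
Step 4: flows [0->2,1->2,3->1,4->2] -> levels [3 6 6 7 3]
Step 5: flows [2->0,1=2,3->1,2->4] -> levels [4 7 4 6 4]
Step 6: flows [0=2,1->2,1->3,2=4] -> levels [4 5 5 7 4]
Step 7: flows [2->0,1=2,3->1,2->4] -> levels [5 6 3 6 5]
Step 8: flows [0->2,1->2,1=3,4->2] -> levels [4 5 6 6 4]
Step 9: flows [2->0,2->1,3->1,2->4] -> levels [5 7 3 5 5]
Step 10: flows [0->2,1->2,1->3,4->2] -> levels [4 5 6 6 4]
  -> period-2 cycle: step 10 state = step 8 state; never stabilizes
  -> state at step 30: (30-8) mod 2 = 0, same as step 8 -> [4 5 6 6 4]

Answer: 4 5 6 6 4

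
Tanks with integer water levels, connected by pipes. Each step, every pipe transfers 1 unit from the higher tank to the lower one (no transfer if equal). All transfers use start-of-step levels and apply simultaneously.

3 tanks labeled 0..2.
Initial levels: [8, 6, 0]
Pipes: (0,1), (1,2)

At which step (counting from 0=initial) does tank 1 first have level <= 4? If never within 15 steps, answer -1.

Step 1: flows [0->1,1->2] -> levels [7 6 1]
Step 2: flows [0->1,1->2] -> levels [6 6 2]
Step 3: flows [0=1,1->2] -> levels [6 5 3]
Step 4: flows [0->1,1->2] -> levels [5 5 4]
Step 5: flows [0=1,1->2] -> levels [5 4 5]
Tank 1 first reaches <=4 at step 5

Answer: 5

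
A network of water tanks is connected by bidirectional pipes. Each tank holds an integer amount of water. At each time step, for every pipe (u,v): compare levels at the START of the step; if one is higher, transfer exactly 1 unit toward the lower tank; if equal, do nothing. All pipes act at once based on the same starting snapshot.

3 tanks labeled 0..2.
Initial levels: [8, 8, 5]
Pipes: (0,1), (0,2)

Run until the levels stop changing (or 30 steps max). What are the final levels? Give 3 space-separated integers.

Step 1: flows [0=1,0->2] -> levels [7 8 6]
Step 2: flows [1->0,0->2] -> levels [7 7 7]
Step 3: flows [0=1,0=2] -> levels [7 7 7]
  -> stable (no change)

Answer: 7 7 7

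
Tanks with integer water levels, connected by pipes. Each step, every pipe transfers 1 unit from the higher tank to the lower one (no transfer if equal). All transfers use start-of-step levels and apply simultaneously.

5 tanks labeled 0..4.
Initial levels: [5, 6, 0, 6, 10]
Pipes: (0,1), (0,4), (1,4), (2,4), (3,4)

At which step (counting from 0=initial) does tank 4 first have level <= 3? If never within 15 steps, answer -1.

Step 1: flows [1->0,4->0,4->1,4->2,4->3] -> levels [7 6 1 7 6]
Step 2: flows [0->1,0->4,1=4,4->2,3->4] -> levels [5 7 2 6 7]
Step 3: flows [1->0,4->0,1=4,4->2,4->3] -> levels [7 6 3 7 4]
Step 4: flows [0->1,0->4,1->4,4->2,3->4] -> levels [5 6 4 6 6]
Step 5: flows [1->0,4->0,1=4,4->2,3=4] -> levels [7 5 5 6 4]
Step 6: flows [0->1,0->4,1->4,2->4,3->4] -> levels [5 5 4 5 8]
Step 7: flows [0=1,4->0,4->1,4->2,4->3] -> levels [6 6 5 6 4]
Step 8: flows [0=1,0->4,1->4,2->4,3->4] -> levels [5 5 4 5 8]
  -> period-2 cycle (repeats step 6); tank 4 never drops to <=3
Tank 4 never reaches <=3 within 15 steps

Answer: -1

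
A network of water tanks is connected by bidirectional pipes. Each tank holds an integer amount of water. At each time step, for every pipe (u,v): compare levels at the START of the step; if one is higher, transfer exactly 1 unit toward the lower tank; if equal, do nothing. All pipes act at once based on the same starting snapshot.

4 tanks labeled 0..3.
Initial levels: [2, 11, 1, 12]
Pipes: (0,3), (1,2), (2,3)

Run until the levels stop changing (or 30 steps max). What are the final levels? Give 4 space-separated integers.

Step 1: flows [3->0,1->2,3->2] -> levels [3 10 3 10]
Step 2: flows [3->0,1->2,3->2] -> levels [4 9 5 8]
Step 3: flows [3->0,1->2,3->2] -> levels [5 8 7 6]
Step 4: flows [3->0,1->2,2->3] -> levels [6 7 7 6]
Step 5: flows [0=3,1=2,2->3] -> levels [6 7 6 7]
Step 6: flows [3->0,1->2,3->2] -> levels [7 6 8 5]
Step 7: flows [0->3,2->1,2->3] -> levels [6 7 6 7]
  -> period-2 cycle: step 7 state = step 5 state; never stabilizes
  -> state at step 30: (30-5) mod 2 = 1, same as step 6 -> [7 6 8 5]

Answer: 7 6 8 5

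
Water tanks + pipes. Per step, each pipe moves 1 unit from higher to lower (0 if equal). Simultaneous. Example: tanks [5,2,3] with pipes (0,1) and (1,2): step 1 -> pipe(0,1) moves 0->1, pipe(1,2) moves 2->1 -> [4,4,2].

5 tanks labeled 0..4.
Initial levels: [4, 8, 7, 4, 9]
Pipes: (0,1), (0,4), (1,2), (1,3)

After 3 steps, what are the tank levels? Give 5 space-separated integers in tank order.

Step 1: flows [1->0,4->0,1->2,1->3] -> levels [6 5 8 5 8]
Step 2: flows [0->1,4->0,2->1,1=3] -> levels [6 7 7 5 7]
Step 3: flows [1->0,4->0,1=2,1->3] -> levels [8 5 7 6 6]

Answer: 8 5 7 6 6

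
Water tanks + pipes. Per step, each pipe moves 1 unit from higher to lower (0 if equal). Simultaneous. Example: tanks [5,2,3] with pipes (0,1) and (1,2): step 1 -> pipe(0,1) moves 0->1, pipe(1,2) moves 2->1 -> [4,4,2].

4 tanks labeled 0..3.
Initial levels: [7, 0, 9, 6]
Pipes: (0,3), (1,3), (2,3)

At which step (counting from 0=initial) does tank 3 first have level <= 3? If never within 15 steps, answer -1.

Answer: -1

Derivation:
Step 1: flows [0->3,3->1,2->3] -> levels [6 1 8 7]
Step 2: flows [3->0,3->1,2->3] -> levels [7 2 7 6]
Step 3: flows [0->3,3->1,2->3] -> levels [6 3 6 7]
Step 4: flows [3->0,3->1,3->2] -> levels [7 4 7 4]
Step 5: flows [0->3,1=3,2->3] -> levels [6 4 6 6]
Step 6: flows [0=3,3->1,2=3] -> levels [6 5 6 5]
Step 7: flows [0->3,1=3,2->3] -> levels [5 5 5 7]
Step 8: flows [3->0,3->1,3->2] -> levels [6 6 6 4]
Step 9: flows [0->3,1->3,2->3] -> levels [5 5 5 7]
  -> period-2 cycle (repeats step 7); tank 3 never drops to <=3
Tank 3 never reaches <=3 within 15 steps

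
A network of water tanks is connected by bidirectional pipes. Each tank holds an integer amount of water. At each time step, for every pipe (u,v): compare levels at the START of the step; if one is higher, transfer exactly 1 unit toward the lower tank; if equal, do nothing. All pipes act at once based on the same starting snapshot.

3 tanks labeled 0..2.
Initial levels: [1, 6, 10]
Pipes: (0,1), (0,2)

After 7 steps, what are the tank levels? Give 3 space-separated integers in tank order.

Step 1: flows [1->0,2->0] -> levels [3 5 9]
Step 2: flows [1->0,2->0] -> levels [5 4 8]
Step 3: flows [0->1,2->0] -> levels [5 5 7]
Step 4: flows [0=1,2->0] -> levels [6 5 6]
Step 5: flows [0->1,0=2] -> levels [5 6 6]
Step 6: flows [1->0,2->0] -> levels [7 5 5]
Step 7: flows [0->1,0->2] -> levels [5 6 6]

Answer: 5 6 6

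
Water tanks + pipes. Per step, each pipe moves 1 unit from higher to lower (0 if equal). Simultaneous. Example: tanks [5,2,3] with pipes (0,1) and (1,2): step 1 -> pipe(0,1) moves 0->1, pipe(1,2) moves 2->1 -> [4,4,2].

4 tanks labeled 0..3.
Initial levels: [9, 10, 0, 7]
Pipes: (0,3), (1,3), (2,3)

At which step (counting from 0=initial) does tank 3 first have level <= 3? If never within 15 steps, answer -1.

Answer: -1

Derivation:
Step 1: flows [0->3,1->3,3->2] -> levels [8 9 1 8]
Step 2: flows [0=3,1->3,3->2] -> levels [8 8 2 8]
Step 3: flows [0=3,1=3,3->2] -> levels [8 8 3 7]
Step 4: flows [0->3,1->3,3->2] -> levels [7 7 4 8]
Step 5: flows [3->0,3->1,3->2] -> levels [8 8 5 5]
Step 6: flows [0->3,1->3,2=3] -> levels [7 7 5 7]
Step 7: flows [0=3,1=3,3->2] -> levels [7 7 6 6]
Step 8: flows [0->3,1->3,2=3] -> levels [6 6 6 8]
Step 9: flows [3->0,3->1,3->2] -> levels [7 7 7 5]
Step 10: flows [0->3,1->3,2->3] -> levels [6 6 6 8]
  -> period-2 cycle (repeats step 8); tank 3 never drops to <=3
Tank 3 never reaches <=3 within 15 steps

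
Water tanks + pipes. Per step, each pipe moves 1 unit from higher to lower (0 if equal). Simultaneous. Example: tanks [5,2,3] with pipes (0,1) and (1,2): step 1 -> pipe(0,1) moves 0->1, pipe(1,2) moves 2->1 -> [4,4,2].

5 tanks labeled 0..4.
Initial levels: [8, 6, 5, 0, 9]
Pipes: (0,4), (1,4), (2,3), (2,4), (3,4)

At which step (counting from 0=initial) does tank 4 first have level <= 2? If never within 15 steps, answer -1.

Answer: -1

Derivation:
Step 1: flows [4->0,4->1,2->3,4->2,4->3] -> levels [9 7 5 2 5]
Step 2: flows [0->4,1->4,2->3,2=4,4->3] -> levels [8 6 4 4 6]
Step 3: flows [0->4,1=4,2=3,4->2,4->3] -> levels [7 6 5 5 5]
Step 4: flows [0->4,1->4,2=3,2=4,3=4] -> levels [6 5 5 5 7]
Step 5: flows [4->0,4->1,2=3,4->2,4->3] -> levels [7 6 6 6 3]
Step 6: flows [0->4,1->4,2=3,2->4,3->4] -> levels [6 5 5 5 7]
  -> period-2 cycle (repeats step 4); tank 4 never drops to <=2
Tank 4 never reaches <=2 within 15 steps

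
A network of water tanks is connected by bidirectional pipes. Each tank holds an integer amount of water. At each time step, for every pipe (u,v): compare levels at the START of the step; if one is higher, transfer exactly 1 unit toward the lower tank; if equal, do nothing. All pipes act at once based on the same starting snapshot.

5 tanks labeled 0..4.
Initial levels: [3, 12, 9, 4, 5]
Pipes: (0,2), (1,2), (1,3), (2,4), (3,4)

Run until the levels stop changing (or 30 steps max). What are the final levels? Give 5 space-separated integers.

Step 1: flows [2->0,1->2,1->3,2->4,4->3] -> levels [4 10 8 6 5]
Step 2: flows [2->0,1->2,1->3,2->4,3->4] -> levels [5 8 7 6 7]
Step 3: flows [2->0,1->2,1->3,2=4,4->3] -> levels [6 6 7 8 6]
Step 4: flows [2->0,2->1,3->1,2->4,3->4] -> levels [7 8 4 6 8]
Step 5: flows [0->2,1->2,1->3,4->2,4->3] -> levels [6 6 7 8 6]
  -> period-2 cycle: step 5 state = step 3 state; never stabilizes
  -> state at step 30: (30-3) mod 2 = 1, same as step 4 -> [7 8 4 6 8]

Answer: 7 8 4 6 8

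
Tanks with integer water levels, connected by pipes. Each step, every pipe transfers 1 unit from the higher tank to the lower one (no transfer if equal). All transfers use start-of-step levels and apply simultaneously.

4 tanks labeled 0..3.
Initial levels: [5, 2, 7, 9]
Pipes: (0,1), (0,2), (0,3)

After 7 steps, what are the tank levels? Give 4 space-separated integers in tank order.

Answer: 8 5 5 5

Derivation:
Step 1: flows [0->1,2->0,3->0] -> levels [6 3 6 8]
Step 2: flows [0->1,0=2,3->0] -> levels [6 4 6 7]
Step 3: flows [0->1,0=2,3->0] -> levels [6 5 6 6]
Step 4: flows [0->1,0=2,0=3] -> levels [5 6 6 6]
Step 5: flows [1->0,2->0,3->0] -> levels [8 5 5 5]
Step 6: flows [0->1,0->2,0->3] -> levels [5 6 6 6]
  -> period-2 cycle: step 6 state = step 4 state
  -> state at step 7: (7-4) mod 2 = 1, same as step 5 -> [8 5 5 5]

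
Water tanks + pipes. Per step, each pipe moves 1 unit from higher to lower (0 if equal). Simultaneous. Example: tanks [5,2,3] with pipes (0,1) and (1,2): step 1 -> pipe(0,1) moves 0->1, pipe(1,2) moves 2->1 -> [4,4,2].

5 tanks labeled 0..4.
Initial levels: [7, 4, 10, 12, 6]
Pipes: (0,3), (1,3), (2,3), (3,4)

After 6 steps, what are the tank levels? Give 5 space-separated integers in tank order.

Step 1: flows [3->0,3->1,3->2,3->4] -> levels [8 5 11 8 7]
Step 2: flows [0=3,3->1,2->3,3->4] -> levels [8 6 10 7 8]
Step 3: flows [0->3,3->1,2->3,4->3] -> levels [7 7 9 9 7]
Step 4: flows [3->0,3->1,2=3,3->4] -> levels [8 8 9 6 8]
Step 5: flows [0->3,1->3,2->3,4->3] -> levels [7 7 8 10 7]
Step 6: flows [3->0,3->1,3->2,3->4] -> levels [8 8 9 6 8]

Answer: 8 8 9 6 8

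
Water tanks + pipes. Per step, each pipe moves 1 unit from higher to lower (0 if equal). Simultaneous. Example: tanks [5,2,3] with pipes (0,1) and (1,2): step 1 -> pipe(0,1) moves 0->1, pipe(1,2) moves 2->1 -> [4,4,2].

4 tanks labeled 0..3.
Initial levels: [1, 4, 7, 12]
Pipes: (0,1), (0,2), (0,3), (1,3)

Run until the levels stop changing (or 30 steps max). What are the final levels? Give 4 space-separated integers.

Answer: 8 5 5 6

Derivation:
Step 1: flows [1->0,2->0,3->0,3->1] -> levels [4 4 6 10]
Step 2: flows [0=1,2->0,3->0,3->1] -> levels [6 5 5 8]
Step 3: flows [0->1,0->2,3->0,3->1] -> levels [5 7 6 6]
Step 4: flows [1->0,2->0,3->0,1->3] -> levels [8 5 5 6]
Step 5: flows [0->1,0->2,0->3,3->1] -> levels [5 7 6 6]
  -> period-2 cycle: step 5 state = step 3 state; never stabilizes
  -> state at step 30: (30-3) mod 2 = 1, same as step 4 -> [8 5 5 6]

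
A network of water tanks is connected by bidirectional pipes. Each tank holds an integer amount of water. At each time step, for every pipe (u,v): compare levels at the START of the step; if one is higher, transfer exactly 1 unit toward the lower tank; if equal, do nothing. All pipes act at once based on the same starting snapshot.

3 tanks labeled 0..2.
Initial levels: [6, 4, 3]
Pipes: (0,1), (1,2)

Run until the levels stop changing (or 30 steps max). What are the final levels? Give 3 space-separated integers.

Step 1: flows [0->1,1->2] -> levels [5 4 4]
Step 2: flows [0->1,1=2] -> levels [4 5 4]
Step 3: flows [1->0,1->2] -> levels [5 3 5]
Step 4: flows [0->1,2->1] -> levels [4 5 4]
  -> period-2 cycle: step 4 state = step 2 state; never stabilizes
  -> state at step 30: (30-2) mod 2 = 0, same as step 2 -> [4 5 4]

Answer: 4 5 4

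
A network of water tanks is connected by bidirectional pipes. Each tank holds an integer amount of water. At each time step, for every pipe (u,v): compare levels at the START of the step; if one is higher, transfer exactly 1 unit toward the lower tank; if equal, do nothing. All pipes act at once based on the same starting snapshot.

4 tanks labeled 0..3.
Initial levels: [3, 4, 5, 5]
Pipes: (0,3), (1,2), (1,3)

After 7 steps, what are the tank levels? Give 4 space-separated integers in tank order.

Step 1: flows [3->0,2->1,3->1] -> levels [4 6 4 3]
Step 2: flows [0->3,1->2,1->3] -> levels [3 4 5 5]
  -> period-2 cycle: step 2 state = step 0 state
  -> state at step 7: (7-0) mod 2 = 1, same as step 1 -> [4 6 4 3]

Answer: 4 6 4 3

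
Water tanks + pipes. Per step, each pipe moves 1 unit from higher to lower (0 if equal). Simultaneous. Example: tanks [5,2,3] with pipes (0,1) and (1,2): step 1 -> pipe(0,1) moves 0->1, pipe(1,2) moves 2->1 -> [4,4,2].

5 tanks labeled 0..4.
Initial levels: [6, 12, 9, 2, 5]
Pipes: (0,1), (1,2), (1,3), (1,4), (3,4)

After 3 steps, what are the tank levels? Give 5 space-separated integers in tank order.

Step 1: flows [1->0,1->2,1->3,1->4,4->3] -> levels [7 8 10 4 5]
Step 2: flows [1->0,2->1,1->3,1->4,4->3] -> levels [8 6 9 6 5]
Step 3: flows [0->1,2->1,1=3,1->4,3->4] -> levels [7 7 8 5 7]

Answer: 7 7 8 5 7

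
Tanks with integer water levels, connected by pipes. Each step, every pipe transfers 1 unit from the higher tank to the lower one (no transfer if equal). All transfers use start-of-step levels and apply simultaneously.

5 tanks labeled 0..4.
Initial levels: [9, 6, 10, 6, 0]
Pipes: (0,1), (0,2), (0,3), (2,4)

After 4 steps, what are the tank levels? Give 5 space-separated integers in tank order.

Answer: 6 8 5 8 4

Derivation:
Step 1: flows [0->1,2->0,0->3,2->4] -> levels [8 7 8 7 1]
Step 2: flows [0->1,0=2,0->3,2->4] -> levels [6 8 7 8 2]
Step 3: flows [1->0,2->0,3->0,2->4] -> levels [9 7 5 7 3]
Step 4: flows [0->1,0->2,0->3,2->4] -> levels [6 8 5 8 4]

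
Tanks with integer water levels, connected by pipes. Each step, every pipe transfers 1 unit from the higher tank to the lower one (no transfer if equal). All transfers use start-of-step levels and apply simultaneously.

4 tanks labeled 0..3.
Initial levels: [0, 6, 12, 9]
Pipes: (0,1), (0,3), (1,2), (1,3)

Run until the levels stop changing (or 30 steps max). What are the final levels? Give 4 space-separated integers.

Step 1: flows [1->0,3->0,2->1,3->1] -> levels [2 7 11 7]
Step 2: flows [1->0,3->0,2->1,1=3] -> levels [4 7 10 6]
Step 3: flows [1->0,3->0,2->1,1->3] -> levels [6 6 9 6]
Step 4: flows [0=1,0=3,2->1,1=3] -> levels [6 7 8 6]
Step 5: flows [1->0,0=3,2->1,1->3] -> levels [7 6 7 7]
Step 6: flows [0->1,0=3,2->1,3->1] -> levels [6 9 6 6]
Step 7: flows [1->0,0=3,1->2,1->3] -> levels [7 6 7 7]
  -> period-2 cycle: step 7 state = step 5 state; never stabilizes
  -> state at step 30: (30-5) mod 2 = 1, same as step 6 -> [6 9 6 6]

Answer: 6 9 6 6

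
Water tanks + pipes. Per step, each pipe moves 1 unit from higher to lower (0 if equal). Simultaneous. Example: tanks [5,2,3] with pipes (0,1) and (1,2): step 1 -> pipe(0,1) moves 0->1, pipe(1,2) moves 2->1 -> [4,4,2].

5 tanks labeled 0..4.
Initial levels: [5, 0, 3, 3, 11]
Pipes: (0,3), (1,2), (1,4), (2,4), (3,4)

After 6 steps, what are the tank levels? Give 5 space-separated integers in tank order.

Answer: 5 4 3 4 6

Derivation:
Step 1: flows [0->3,2->1,4->1,4->2,4->3] -> levels [4 2 3 5 8]
Step 2: flows [3->0,2->1,4->1,4->2,4->3] -> levels [5 4 3 5 5]
Step 3: flows [0=3,1->2,4->1,4->2,3=4] -> levels [5 4 5 5 3]
Step 4: flows [0=3,2->1,1->4,2->4,3->4] -> levels [5 4 3 4 6]
Step 5: flows [0->3,1->2,4->1,4->2,4->3] -> levels [4 4 5 6 3]
Step 6: flows [3->0,2->1,1->4,2->4,3->4] -> levels [5 4 3 4 6]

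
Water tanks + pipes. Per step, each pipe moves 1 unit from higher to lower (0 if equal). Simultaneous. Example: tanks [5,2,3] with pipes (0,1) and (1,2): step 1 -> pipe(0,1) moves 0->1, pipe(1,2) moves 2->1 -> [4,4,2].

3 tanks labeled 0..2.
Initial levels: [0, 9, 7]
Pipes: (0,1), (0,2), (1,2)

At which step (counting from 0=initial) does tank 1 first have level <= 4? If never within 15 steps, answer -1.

Step 1: flows [1->0,2->0,1->2] -> levels [2 7 7]
Step 2: flows [1->0,2->0,1=2] -> levels [4 6 6]
Step 3: flows [1->0,2->0,1=2] -> levels [6 5 5]
Step 4: flows [0->1,0->2,1=2] -> levels [4 6 6]
  -> period-2 cycle (repeats step 2); tank 1 never drops to <=4
Tank 1 never reaches <=4 within 15 steps

Answer: -1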